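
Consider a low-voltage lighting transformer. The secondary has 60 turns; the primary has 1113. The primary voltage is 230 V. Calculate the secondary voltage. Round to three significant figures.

V_s ≈ 12.4 V

V_s/V_p = N_s/N_p, so V_s = 230 × 60/1113 = 12.4 V.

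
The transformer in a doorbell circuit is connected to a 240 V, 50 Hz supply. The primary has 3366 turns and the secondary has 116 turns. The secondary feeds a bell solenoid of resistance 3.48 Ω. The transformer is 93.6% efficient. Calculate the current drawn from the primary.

I_p ≈ 0.0875 A

V_s = 240 × 116/3366 = 8.2709 V.
I_s = V_s/R = 8.2709/3.48 = 2.3767 A.
P_out = V_s I_s = 8.2709 × 2.3767 = 19.658 W.
P_in = P_out/η = 19.658/0.936 = 21.002 W.
I_p = P_in/V_p = 21.002/240 = 0.0875 A.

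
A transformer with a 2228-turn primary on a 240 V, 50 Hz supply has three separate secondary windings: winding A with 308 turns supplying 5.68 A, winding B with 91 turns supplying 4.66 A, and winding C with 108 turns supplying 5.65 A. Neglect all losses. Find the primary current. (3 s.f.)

I_p ≈ 1.25 A

V_A = 240 × 308/2228 = 33.178 V; V_B = 240 × 91/2228 = 9.8025 V; V_C = 240 × 108/2228 = 11.634 V.
P_out = V_A I_A + V_B I_B + V_C I_C = 33.178×5.68 + 9.8025×4.66 + 11.634×5.65 = 188.45 + 45.680 + 65.731 = 299.86 W.
Ideal ⇒ P_in = P_out, so I_p = P_out/V_p = 299.86/240 = 1.25 A.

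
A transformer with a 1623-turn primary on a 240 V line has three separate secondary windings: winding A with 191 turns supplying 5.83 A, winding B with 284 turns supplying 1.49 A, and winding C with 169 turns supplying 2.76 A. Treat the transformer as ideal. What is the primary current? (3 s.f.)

I_p ≈ 1.23 A

V_A = 240 × 191/1623 = 28.244 V; V_B = 240 × 284/1623 = 41.996 V; V_C = 240 × 169/1623 = 24.991 V.
P_out = V_A I_A + V_B I_B + V_C I_C = 28.244×5.83 + 41.996×1.49 + 24.991×2.76 = 164.66 + 62.574 + 68.974 = 296.21 W.
Ideal ⇒ P_in = P_out, so I_p = P_out/V_p = 296.21/240 = 1.23 A.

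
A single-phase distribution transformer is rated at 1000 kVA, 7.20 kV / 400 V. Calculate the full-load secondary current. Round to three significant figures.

I_s = S/V_s = 1000000/400 = 2500 A.

I_s ≈ 2500 A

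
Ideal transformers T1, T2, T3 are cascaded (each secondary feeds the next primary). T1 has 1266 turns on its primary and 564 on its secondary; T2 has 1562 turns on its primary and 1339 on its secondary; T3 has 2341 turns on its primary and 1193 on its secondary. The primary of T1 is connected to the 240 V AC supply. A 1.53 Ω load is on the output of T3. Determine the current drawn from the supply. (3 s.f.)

After T1: V = 240.00 × 564/1266 = 106.92 V.
After T2: V = 106.92 × 1339/1562 = 91.655 V.
After T3: V = 91.655 × 1193/2341 = 46.708 V.
I_load = 46.708/1.53 = 30.528 A, so P_out = 46.708 × 30.528 = 1425.9 W.
All ideal ⇒ P_in = P_out, so I_supply = 1425.9/240 = 5.94 A.

I_supply ≈ 5.94 A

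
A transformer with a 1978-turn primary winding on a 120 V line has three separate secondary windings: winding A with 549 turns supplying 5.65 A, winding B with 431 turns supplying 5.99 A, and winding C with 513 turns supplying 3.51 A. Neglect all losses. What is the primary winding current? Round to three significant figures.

V_A = 120 × 549/1978 = 33.306 V; V_B = 120 × 431/1978 = 26.148 V; V_C = 120 × 513/1978 = 31.122 V.
P_out = V_A I_A + V_B I_B + V_C I_C = 33.306×5.65 + 26.148×5.99 + 31.122×3.51 = 188.18 + 156.62 + 109.24 = 454.04 W.
Ideal ⇒ P_in = P_out, so I_p = P_out/V_p = 454.04/120 = 3.78 A.

I_p ≈ 3.78 A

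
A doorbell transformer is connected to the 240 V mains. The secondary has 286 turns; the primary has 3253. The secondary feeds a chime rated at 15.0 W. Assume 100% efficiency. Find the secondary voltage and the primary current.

V_s = V_p × N_s/N_p = 240 × 286/3253 = 21.101 V.
I_s = P/V_s = 15.0/21.101 = 0.71088 A.
I_p = I_s × N_s/N_p = 0.71088 × 286/3253 = 0.0625 A.

V_s ≈ 21.1 V, I_p ≈ 0.0625 A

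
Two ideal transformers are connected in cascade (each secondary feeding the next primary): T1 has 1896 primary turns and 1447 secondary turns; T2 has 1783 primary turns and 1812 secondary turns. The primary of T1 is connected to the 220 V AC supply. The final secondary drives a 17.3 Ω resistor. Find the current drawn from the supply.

After T1: V = 220.00 × 1447/1896 = 167.90 V.
After T2: V = 167.90 × 1812/1783 = 170.63 V.
I_load = 170.63/17.3 = 9.8631 A, so P_out = 170.63 × 9.8631 = 1683.0 W.
All ideal ⇒ P_in = P_out, so I_supply = 1683.0/220 = 7.65 A.

I_supply ≈ 7.65 A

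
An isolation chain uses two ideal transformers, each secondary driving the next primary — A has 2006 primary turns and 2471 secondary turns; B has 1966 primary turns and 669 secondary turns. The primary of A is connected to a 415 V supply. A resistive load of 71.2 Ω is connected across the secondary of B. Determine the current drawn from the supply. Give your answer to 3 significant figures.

I_supply ≈ 1.02 A

Secondary of A: V = 415.00 × 2471/2006 = 511.20 V.
Secondary of B: V = 511.20 × 669/1966 = 173.95 V.
I_load = 173.95/71.2 = 2.4432 A, so P_out = 173.95 × 2.4432 = 425.00 W.
All ideal ⇒ P_in = P_out, so I_supply = 425.00/415 = 1.02 A.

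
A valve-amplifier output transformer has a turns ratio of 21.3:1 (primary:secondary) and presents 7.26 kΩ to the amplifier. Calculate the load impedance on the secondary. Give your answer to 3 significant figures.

Z_s ≈ 16.0 Ω

Z_s = Z_p/(N_p/N_s)² = 7260/21.3² = 16.0 Ω.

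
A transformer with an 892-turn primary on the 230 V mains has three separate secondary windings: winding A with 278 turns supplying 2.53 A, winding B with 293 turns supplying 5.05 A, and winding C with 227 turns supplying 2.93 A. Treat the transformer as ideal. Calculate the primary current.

V_A = 230 × 278/892 = 71.682 V; V_B = 230 × 293/892 = 75.549 V; V_C = 230 × 227/892 = 58.531 V.
P_out = V_A I_A + V_B I_B + V_C I_C = 71.682×2.53 + 75.549×5.05 + 58.531×2.93 = 181.35 + 381.52 + 171.50 = 734.38 W.
Ideal ⇒ P_in = P_out, so I_p = P_out/V_p = 734.38/230 = 3.19 A.

I_p ≈ 3.19 A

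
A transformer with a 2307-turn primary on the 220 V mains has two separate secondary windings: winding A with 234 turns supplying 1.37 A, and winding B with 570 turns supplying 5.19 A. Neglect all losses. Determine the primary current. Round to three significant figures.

I_p ≈ 1.42 A

V_A = 220 × 234/2307 = 22.315 V; V_B = 220 × 570/2307 = 54.356 V.
P_out = V_A I_A + V_B I_B = 22.315×1.37 + 54.356×5.19 = 30.571 + 282.11 = 312.68 W.
Ideal ⇒ P_in = P_out, so I_p = P_out/V_p = 312.68/220 = 1.42 A.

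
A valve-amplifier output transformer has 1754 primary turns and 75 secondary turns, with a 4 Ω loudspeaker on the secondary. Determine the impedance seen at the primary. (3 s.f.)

Z_p ≈ 2190 Ω

Z_p = (N_p/N_s)² × Z_s = (1754/75)² × 4 = 2190 Ω.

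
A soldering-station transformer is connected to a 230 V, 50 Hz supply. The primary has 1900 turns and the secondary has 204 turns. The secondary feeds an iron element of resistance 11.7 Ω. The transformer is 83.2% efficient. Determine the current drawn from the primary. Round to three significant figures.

V_s = 230 × 204/1900 = 24.695 V.
I_s = V_s/R = 24.695/11.7 = 2.1107 A.
P_out = V_s I_s = 24.695 × 2.1107 = 52.122 W.
P_in = P_out/η = 52.122/0.832 = 62.647 W.
I_p = P_in/V_p = 62.647/230 = 0.272 A.

I_p ≈ 0.272 A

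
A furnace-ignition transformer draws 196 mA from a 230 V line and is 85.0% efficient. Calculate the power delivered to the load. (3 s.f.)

P_out ≈ 38.3 W

P_in = V_in I_in = 230 × 0.196 = 45.080 W.
P_out = η P_in = 0.850 × 45.080 = 38.3 W.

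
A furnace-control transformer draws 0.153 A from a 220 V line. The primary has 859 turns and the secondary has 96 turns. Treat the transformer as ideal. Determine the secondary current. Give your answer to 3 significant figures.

I_s ≈ 1.37 A

I_s/I_p = N_p/N_s, so I_s = 0.153 × 859/96 = 1.37 A.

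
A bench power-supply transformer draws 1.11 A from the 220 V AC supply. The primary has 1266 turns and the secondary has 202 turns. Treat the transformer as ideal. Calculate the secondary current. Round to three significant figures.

I_s ≈ 6.96 A

I_s/I_p = N_p/N_s, so I_s = 1.11 × 1266/202 = 6.96 A.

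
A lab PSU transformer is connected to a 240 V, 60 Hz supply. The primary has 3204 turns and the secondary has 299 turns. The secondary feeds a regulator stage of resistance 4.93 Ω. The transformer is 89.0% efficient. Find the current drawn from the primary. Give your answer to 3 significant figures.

I_p ≈ 0.476 A

V_s = 240 × 299/3204 = 22.397 V.
I_s = V_s/R = 22.397/4.93 = 4.5430 A.
P_out = V_s I_s = 22.397 × 4.5430 = 101.75 W.
P_in = P_out/η = 101.75/0.890 = 114.33 W.
I_p = P_in/V_p = 114.33/240 = 0.476 A.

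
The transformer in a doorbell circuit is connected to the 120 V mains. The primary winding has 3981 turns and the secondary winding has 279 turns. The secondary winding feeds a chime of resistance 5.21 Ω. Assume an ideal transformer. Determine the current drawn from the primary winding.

V_s = V_p × N_s/N_p = 120 × 279/3981 = 8.4099 V.
I_s = V_s/R = 8.4099/5.21 = 1.6142 A.
For an ideal transformer I_p N_p = I_s N_s, so I_p = 1.6142 × 279/3981 = 0.113 A.

I_p ≈ 0.113 A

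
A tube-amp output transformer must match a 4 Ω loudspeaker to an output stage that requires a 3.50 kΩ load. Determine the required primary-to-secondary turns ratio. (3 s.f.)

N_p/N_s ≈ 29.6

Z_p/Z_s = (N_p/N_s)², so N_p/N_s = √(3500/4) = √875 = 29.6.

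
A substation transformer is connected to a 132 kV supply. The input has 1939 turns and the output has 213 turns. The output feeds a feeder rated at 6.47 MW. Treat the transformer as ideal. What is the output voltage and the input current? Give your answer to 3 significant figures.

V_out ≈ 14500 V, I_in ≈ 49.0 A

V_out = V_in × N_out/N_in = 132000 × 213/1939 = 14500 V.
I_out = P/V_out = 6.47×10^6/14500 = 446.20 A.
I_in = I_out × N_out/N_in = 446.20 × 213/1939 = 49.0 A.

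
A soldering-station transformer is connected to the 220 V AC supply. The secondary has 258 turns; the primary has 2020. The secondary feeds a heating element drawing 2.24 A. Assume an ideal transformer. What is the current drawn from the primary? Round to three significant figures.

I_p ≈ 0.286 A

For an ideal transformer I_p N_p = I_s N_s, so I_p = 2.24 × 258/2020 = 0.286 A.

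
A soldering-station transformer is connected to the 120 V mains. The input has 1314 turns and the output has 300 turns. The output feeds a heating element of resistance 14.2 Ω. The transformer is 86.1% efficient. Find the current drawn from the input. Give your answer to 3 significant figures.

I_in ≈ 0.512 A

V_out = 120 × 300/1314 = 27.397 V.
I_out = V_out/R = 27.397/14.2 = 1.9294 A.
P_out = V_out I_out = 27.397 × 1.9294 = 52.860 W.
P_in = P_out/η = 52.860/0.861 = 61.394 W.
I_in = P_in/V_in = 61.394/120 = 0.512 A.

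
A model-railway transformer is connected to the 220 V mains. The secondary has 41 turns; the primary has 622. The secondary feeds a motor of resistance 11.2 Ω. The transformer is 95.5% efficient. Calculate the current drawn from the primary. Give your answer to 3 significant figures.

I_p ≈ 0.0894 A

V_s = 220 × 41/622 = 14.502 V.
I_s = V_s/R = 14.502/11.2 = 1.2948 A.
P_out = V_s I_s = 14.502 × 1.2948 = 18.776 W.
P_in = P_out/η = 18.776/0.955 = 19.661 W.
I_p = P_in/V_p = 19.661/220 = 0.0894 A.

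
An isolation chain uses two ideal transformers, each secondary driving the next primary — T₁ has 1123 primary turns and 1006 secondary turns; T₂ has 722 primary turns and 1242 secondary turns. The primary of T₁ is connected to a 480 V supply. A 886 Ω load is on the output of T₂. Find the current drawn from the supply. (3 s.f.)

I_supply ≈ 1.29 A

Secondary of T₁: V = 480.00 × 1006/1123 = 429.99 V.
Secondary of T₂: V = 429.99 × 1242/722 = 739.68 V.
I_load = 739.68/886 = 0.83485 A, so P_out = 739.68 × 0.83485 = 617.52 W.
All ideal ⇒ P_in = P_out, so I_supply = 617.52/480 = 1.29 A.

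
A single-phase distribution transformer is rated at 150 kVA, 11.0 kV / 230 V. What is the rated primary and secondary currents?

I_p ≈ 13.6 A, I_s ≈ 652 A

I_p = S/V_p = 150000/11000 = 13.6 A.
I_s = S/V_s = 150000/230 = 652 A.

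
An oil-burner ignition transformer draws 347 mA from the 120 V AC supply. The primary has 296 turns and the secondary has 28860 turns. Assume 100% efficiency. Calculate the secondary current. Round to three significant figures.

I_s ≈ 0.00356 A

I_s/I_p = N_p/N_s, so I_s = 0.347 × 296/28860 = 0.00356 A.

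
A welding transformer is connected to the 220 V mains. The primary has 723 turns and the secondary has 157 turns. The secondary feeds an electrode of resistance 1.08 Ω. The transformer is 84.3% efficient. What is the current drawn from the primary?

V_s = 220 × 157/723 = 47.773 V.
I_s = V_s/R = 47.773/1.08 = 44.234 A.
P_out = V_s I_s = 47.773 × 44.234 = 2113.2 W.
P_in = P_out/η = 2113.2/0.843 = 2506.8 W.
I_p = P_in/V_p = 2506.8/220 = 11.4 A.

I_p ≈ 11.4 A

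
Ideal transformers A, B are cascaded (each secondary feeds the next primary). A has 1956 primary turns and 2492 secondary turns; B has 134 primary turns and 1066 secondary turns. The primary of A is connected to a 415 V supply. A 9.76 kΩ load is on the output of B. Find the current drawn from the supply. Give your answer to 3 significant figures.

I_supply ≈ 4.37 A

Secondary of A: V = 415.00 × 2492/1956 = 528.72 V.
Secondary of B: V = 528.72 × 1066/134 = 4206.1 V.
I_load = 4206.1/9760 = 0.43095 A, so P_out = 4206.1 × 0.43095 = 1812.6 W.
All ideal ⇒ P_in = P_out, so I_supply = 1812.6/415 = 4.37 A.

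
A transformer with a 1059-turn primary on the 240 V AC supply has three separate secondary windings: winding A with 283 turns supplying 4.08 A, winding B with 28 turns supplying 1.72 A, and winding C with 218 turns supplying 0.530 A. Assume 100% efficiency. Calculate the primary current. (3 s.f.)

I_p ≈ 1.24 A

V_A = 240 × 283/1059 = 64.136 V; V_B = 240 × 28/1059 = 6.3456 V; V_C = 240 × 218/1059 = 49.405 V.
P_out = V_A I_A + V_B I_B + V_C I_C = 64.136×4.08 + 6.3456×1.72 + 49.405×0.530 = 261.67 + 10.914 + 26.185 = 298.77 W.
Ideal ⇒ P_in = P_out, so I_p = P_out/V_p = 298.77/240 = 1.24 A.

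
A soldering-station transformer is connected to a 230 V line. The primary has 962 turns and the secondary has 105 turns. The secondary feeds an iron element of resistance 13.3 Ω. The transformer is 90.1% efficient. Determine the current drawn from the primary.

V_s = 230 × 105/962 = 25.104 V.
I_s = V_s/R = 25.104/13.3 = 1.8875 A.
P_out = V_s I_s = 25.104 × 1.8875 = 47.384 W.
P_in = P_out/η = 47.384/0.901 = 52.591 W.
I_p = P_in/V_p = 52.591/230 = 0.229 A.

I_p ≈ 0.229 A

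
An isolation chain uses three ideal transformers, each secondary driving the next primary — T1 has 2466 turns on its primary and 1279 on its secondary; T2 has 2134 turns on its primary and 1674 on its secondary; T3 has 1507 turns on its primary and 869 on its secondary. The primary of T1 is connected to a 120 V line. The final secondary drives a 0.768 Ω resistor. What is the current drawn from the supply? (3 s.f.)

After T1: V = 120.00 × 1279/2466 = 62.238 V.
After T2: V = 62.238 × 1674/2134 = 48.822 V.
After T3: V = 48.822 × 869/1507 = 28.153 V.
I_load = 28.153/0.768 = 36.658 A, so P_out = 28.153 × 36.658 = 1032.0 W.
All ideal ⇒ P_in = P_out, so I_supply = 1032.0/120 = 8.60 A.

I_supply ≈ 8.60 A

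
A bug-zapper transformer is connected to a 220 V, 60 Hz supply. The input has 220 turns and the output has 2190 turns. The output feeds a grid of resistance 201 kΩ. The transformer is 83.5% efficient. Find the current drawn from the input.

V_out = 220 × 2190/220 = 2190.0 V.
I_out = V_out/R = 2190.0/201000 = 0.010896 A.
P_out = V_out I_out = 2190.0 × 0.010896 = 23.861 W.
P_in = P_out/η = 23.861/0.835 = 28.576 W.
I_in = P_in/V_in = 28.576/220 = 0.130 A.

I_in ≈ 0.130 A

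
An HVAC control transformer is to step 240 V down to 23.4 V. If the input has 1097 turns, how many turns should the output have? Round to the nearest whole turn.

N_out = 107 turns

N_out/N_in = V_out/V_in, so N_out = 1097 × 23.4/240 = 107.0 ≈ 107 turns.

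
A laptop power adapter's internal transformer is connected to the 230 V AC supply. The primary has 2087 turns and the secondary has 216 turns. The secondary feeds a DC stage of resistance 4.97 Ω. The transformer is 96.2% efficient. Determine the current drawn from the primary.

I_p ≈ 0.515 A

V_s = 230 × 216/2087 = 23.805 V.
I_s = V_s/R = 23.805/4.97 = 4.7896 A.
P_out = V_s I_s = 23.805 × 4.7896 = 114.01 W.
P_in = P_out/η = 114.01/0.962 = 118.52 W.
I_p = P_in/V_p = 118.52/230 = 0.515 A.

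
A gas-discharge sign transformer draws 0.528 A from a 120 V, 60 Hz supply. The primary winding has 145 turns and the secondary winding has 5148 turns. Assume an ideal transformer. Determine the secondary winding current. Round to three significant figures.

I_s ≈ 0.0149 A

I_s/I_p = N_p/N_s, so I_s = 0.528 × 145/5148 = 0.0149 A.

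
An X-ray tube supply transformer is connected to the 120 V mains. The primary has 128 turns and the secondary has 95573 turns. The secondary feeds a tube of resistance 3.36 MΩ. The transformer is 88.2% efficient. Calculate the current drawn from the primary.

I_p ≈ 22.6 A

V_s = 120 × 95573/128 = 89600 V.
I_s = V_s/R = 89600/(3.36×10^6) = 0.026667 A.
P_out = V_s I_s = 89600 × 0.026667 = 2389.3 W.
P_in = P_out/η = 2389.3/0.882 = 2709.0 W.
I_p = P_in/V_p = 2709.0/120 = 22.6 A.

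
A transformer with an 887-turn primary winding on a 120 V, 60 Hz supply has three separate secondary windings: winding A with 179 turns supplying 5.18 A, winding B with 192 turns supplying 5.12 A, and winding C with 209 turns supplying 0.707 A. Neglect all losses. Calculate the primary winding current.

I_p ≈ 2.32 A

V_A = 120 × 179/887 = 24.216 V; V_B = 120 × 192/887 = 25.975 V; V_C = 120 × 209/887 = 28.275 V.
P_out = V_A I_A + V_B I_B + V_C I_C = 24.216×5.18 + 25.975×5.12 + 28.275×0.707 = 125.44 + 132.99 + 19.990 = 278.42 W.
Ideal ⇒ P_in = P_out, so I_p = P_out/V_p = 278.42/120 = 2.32 A.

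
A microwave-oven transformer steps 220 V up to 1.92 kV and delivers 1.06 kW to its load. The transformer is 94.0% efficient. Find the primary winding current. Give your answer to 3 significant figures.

P_in = P_out/η = 1060/0.940 = 1127.7 W.
I_p = P_in/V_p = 1127.7/220 = 5.13 A.

I_p ≈ 5.13 A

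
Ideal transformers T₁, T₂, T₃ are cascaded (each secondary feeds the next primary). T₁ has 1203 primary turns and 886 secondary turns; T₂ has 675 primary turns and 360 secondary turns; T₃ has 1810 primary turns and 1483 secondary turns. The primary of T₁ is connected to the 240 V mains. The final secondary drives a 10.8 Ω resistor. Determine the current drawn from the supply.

Secondary of T₁: V = 240.00 × 886/1203 = 176.76 V.
Secondary of T₂: V = 176.76 × 360/675 = 94.271 V.
Secondary of T₃: V = 94.271 × 1483/1810 = 77.240 V.
I_load = 77.240/10.8 = 7.1518 A, so P_out = 77.240 × 7.1518 = 552.40 W.
All ideal ⇒ P_in = P_out, so I_supply = 552.40/240 = 2.30 A.

I_supply ≈ 2.30 A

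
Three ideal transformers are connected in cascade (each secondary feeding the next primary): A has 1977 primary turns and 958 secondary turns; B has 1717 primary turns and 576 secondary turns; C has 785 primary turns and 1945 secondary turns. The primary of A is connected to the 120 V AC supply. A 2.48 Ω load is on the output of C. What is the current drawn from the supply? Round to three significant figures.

Secondary of A: V = 120.00 × 958/1977 = 58.149 V.
Secondary of B: V = 58.149 × 576/1717 = 19.507 V.
Secondary of C: V = 19.507 × 1945/785 = 48.333 V.
I_load = 48.333/2.48 = 19.489 A, so P_out = 48.333 × 19.489 = 941.96 W.
All ideal ⇒ P_in = P_out, so I_supply = 941.96/120 = 7.85 A.

I_supply ≈ 7.85 A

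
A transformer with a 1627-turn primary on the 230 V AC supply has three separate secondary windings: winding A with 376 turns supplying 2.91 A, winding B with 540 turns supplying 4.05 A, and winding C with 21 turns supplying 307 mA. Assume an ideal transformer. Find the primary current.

V_A = 230 × 376/1627 = 53.153 V; V_B = 230 × 540/1627 = 76.337 V; V_C = 230 × 21/1627 = 2.9687 V.
P_out = V_A I_A + V_B I_B + V_C I_C = 53.153×2.91 + 76.337×4.05 + 2.9687×0.307 = 154.68 + 309.16 + 0.91138 = 464.75 W.
Ideal ⇒ P_in = P_out, so I_p = P_out/V_p = 464.75/230 = 2.02 A.

I_p ≈ 2.02 A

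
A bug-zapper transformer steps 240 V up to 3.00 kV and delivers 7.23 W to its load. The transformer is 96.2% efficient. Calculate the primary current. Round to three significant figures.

P_in = P_out/η = 7.23/0.962 = 7.5156 W.
I_p = P_in/V_p = 7.5156/240 = 0.0313 A.

I_p ≈ 0.0313 A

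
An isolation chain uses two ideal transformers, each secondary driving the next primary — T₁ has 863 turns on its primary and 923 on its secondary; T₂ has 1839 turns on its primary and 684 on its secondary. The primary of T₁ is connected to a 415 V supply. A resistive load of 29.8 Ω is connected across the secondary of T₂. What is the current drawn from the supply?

I_supply ≈ 2.20 A

Secondary of T₁: V = 415.00 × 923/863 = 443.85 V.
Secondary of T₂: V = 443.85 × 684/1839 = 165.09 V.
I_load = 165.09/29.8 = 5.5398 A, so P_out = 165.09 × 5.5398 = 914.56 W.
All ideal ⇒ P_in = P_out, so I_supply = 914.56/415 = 2.20 A.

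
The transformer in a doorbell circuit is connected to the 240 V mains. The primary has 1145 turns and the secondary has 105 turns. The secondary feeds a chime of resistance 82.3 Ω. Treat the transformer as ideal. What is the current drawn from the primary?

V_s = V_p × N_s/N_p = 240 × 105/1145 = 22.009 V.
I_s = V_s/R = 22.009/82.3 = 0.26742 A.
For an ideal transformer I_p N_p = I_s N_s, so I_p = 0.26742 × 105/1145 = 0.0245 A.

I_p ≈ 0.0245 A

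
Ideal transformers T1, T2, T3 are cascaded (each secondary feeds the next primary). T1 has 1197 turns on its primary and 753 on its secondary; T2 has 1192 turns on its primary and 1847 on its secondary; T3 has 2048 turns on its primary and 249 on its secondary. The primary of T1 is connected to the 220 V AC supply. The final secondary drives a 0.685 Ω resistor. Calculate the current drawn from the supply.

After T1: V = 220.00 × 753/1197 = 138.40 V.
After T2: V = 138.40 × 1847/1192 = 214.44 V.
After T3: V = 214.44 × 249/2048 = 26.073 V.
I_load = 26.073/0.685 = 38.062 A, so P_out = 26.073 × 38.062 = 992.38 W.
All ideal ⇒ P_in = P_out, so I_supply = 992.38/220 = 4.51 A.

I_supply ≈ 4.51 A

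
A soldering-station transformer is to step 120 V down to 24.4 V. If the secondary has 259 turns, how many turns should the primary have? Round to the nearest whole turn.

N_p/N_s = V_p/V_s, so N_p = 259 × 120/24.4 = 1273.8 ≈ 1274 turns.

N_p = 1274 turns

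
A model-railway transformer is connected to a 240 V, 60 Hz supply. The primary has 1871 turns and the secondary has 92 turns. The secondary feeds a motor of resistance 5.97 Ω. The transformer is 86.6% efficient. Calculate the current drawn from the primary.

I_p ≈ 0.112 A

V_s = 240 × 92/1871 = 11.801 V.
I_s = V_s/R = 11.801/5.97 = 1.9767 A.
P_out = V_s I_s = 11.801 × 1.9767 = 23.328 W.
P_in = P_out/η = 23.328/0.866 = 26.938 W.
I_p = P_in/V_p = 26.938/240 = 0.112 A.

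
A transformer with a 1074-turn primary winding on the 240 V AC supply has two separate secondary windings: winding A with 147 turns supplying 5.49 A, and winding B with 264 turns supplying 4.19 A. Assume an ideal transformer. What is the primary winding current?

V_A = 240 × 147/1074 = 32.849 V; V_B = 240 × 264/1074 = 58.994 V.
P_out = V_A I_A + V_B I_B = 32.849×5.49 + 58.994×4.19 = 180.34 + 247.19 = 427.53 W.
Ideal ⇒ P_in = P_out, so I_p = P_out/V_p = 427.53/240 = 1.78 A.

I_p ≈ 1.78 A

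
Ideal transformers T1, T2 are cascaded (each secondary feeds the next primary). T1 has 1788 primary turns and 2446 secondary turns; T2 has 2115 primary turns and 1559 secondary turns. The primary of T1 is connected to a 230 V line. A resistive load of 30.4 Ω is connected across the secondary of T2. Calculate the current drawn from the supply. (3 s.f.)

After T1: V = 230.00 × 2446/1788 = 314.64 V.
After T2: V = 314.64 × 1559/2115 = 231.93 V.
I_load = 231.93/30.4 = 7.6292 A, so P_out = 231.93 × 7.6292 = 1769.4 W.
All ideal ⇒ P_in = P_out, so I_supply = 1769.4/230 = 7.69 A.

I_supply ≈ 7.69 A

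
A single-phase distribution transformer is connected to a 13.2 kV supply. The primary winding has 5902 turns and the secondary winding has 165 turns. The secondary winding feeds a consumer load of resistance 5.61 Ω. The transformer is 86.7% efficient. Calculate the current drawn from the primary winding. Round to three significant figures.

V_s = 13200 × 165/5902 = 369.03 V.
I_s = V_s/R = 369.03/5.61 = 65.780 A.
P_out = V_s I_s = 369.03 × 65.780 = 24275 W.
P_in = P_out/η = 24275/0.867 = 27999 W.
I_p = P_in/V_p = 27999/13200 = 2.12 A.

I_p ≈ 2.12 A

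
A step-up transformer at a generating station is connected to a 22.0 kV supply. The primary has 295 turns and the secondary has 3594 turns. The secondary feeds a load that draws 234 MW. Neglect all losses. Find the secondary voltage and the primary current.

V_s ≈ 268000 V, I_p ≈ 10600 A

V_s = V_p × N_s/N_p = 22000 × 3594/295 = 268030 V.
I_s = P/V_s = 2.34×10^8/268030 = 873.05 A.
I_p = I_s × N_s/N_p = 873.05 × 3594/295 = 10600 A.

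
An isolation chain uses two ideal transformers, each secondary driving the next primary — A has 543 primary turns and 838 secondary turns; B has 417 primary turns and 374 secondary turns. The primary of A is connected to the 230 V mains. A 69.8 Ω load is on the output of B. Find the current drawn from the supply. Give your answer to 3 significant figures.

I_supply ≈ 6.31 A

Secondary of A: V = 230.00 × 838/543 = 354.95 V.
Secondary of B: V = 354.95 × 374/417 = 318.35 V.
I_load = 318.35/69.8 = 4.5609 A, so P_out = 318.35 × 4.5609 = 1452.0 W.
All ideal ⇒ P_in = P_out, so I_supply = 1452.0/230 = 6.31 A.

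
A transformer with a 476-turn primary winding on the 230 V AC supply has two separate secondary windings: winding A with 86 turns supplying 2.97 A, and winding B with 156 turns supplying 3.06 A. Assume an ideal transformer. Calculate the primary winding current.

I_p ≈ 1.54 A

V_A = 230 × 86/476 = 41.555 V; V_B = 230 × 156/476 = 75.378 V.
P_out = V_A I_A + V_B I_B = 41.555×2.97 + 75.378×3.06 = 123.42 + 230.66 = 354.07 W.
Ideal ⇒ P_in = P_out, so I_p = P_out/V_p = 354.07/230 = 1.54 A.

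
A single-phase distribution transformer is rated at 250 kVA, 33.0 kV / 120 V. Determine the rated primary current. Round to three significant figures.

I_p ≈ 7.58 A

I_p = S/V_p = 250000/33000 = 7.58 A.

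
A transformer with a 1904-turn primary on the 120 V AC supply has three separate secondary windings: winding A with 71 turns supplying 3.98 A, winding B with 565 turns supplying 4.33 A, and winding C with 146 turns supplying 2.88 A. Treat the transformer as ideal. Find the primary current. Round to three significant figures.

I_p ≈ 1.65 A

V_A = 120 × 71/1904 = 4.4748 V; V_B = 120 × 565/1904 = 35.609 V; V_C = 120 × 146/1904 = 9.2017 V.
P_out = V_A I_A + V_B I_B + V_C I_C = 4.4748×3.98 + 35.609×4.33 + 9.2017×2.88 = 17.810 + 154.19 + 26.501 = 198.50 W.
Ideal ⇒ P_in = P_out, so I_p = P_out/V_p = 198.50/120 = 1.65 A.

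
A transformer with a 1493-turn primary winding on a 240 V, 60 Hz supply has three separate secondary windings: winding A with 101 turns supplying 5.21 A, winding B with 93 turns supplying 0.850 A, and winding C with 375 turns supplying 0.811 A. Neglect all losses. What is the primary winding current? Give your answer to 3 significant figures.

I_p ≈ 0.609 A

V_A = 240 × 101/1493 = 16.236 V; V_B = 240 × 93/1493 = 14.950 V; V_C = 240 × 375/1493 = 60.281 V.
P_out = V_A I_A + V_B I_B + V_C I_C = 16.236×5.21 + 14.950×0.850 + 60.281×0.811 = 84.588 + 12.707 + 48.888 = 146.18 W.
Ideal ⇒ P_in = P_out, so I_p = P_out/V_p = 146.18/240 = 0.609 A.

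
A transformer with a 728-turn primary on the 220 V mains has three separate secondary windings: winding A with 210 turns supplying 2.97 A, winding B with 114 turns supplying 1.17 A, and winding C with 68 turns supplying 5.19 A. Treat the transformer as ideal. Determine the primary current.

I_p ≈ 1.52 A

V_A = 220 × 210/728 = 63.462 V; V_B = 220 × 114/728 = 34.451 V; V_C = 220 × 68/728 = 20.549 V.
P_out = V_A I_A + V_B I_B + V_C I_C = 63.462×2.97 + 34.451×1.17 + 20.549×5.19 = 188.48 + 40.307 + 106.65 = 335.44 W.
Ideal ⇒ P_in = P_out, so I_p = P_out/V_p = 335.44/220 = 1.52 A.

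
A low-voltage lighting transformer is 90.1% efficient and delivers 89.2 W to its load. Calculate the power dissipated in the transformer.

P_loss ≈ 9.80 W

P_in = P_out/η = 89.2/0.901 = 99.0011 W.
P_loss = P_in − P_out = 99.0011 − 89.2 = 9.80 W.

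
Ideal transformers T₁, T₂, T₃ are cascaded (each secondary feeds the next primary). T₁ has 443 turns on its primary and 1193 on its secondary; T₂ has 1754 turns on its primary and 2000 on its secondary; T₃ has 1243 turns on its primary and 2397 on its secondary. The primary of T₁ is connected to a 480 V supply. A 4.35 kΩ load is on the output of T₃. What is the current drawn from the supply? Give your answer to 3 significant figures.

After T₁: V = 480.00 × 1193/443 = 1292.6 V.
After T₂: V = 1292.6 × 2000/1754 = 1473.9 V.
After T₃: V = 1473.9 × 2397/1243 = 2842.3 V.
I_load = 2842.3/4350 = 0.65341 A, so P_out = 2842.3 × 0.65341 = 1857.2 W.
All ideal ⇒ P_in = P_out, so I_supply = 1857.2/480 = 3.87 A.

I_supply ≈ 3.87 A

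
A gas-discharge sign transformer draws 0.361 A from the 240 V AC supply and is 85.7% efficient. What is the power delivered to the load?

P_in = V_p I_p = 240 × 0.361 = 86.640 W.
P_out = η P_in = 0.857 × 86.640 = 74.3 W.

P_out ≈ 74.3 W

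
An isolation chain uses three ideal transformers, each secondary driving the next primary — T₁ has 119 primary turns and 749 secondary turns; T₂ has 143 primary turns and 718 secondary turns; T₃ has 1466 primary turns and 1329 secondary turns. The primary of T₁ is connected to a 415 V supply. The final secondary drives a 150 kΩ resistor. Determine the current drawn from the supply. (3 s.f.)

Secondary of T₁: V = 415.00 × 749/119 = 2612.1 V.
Secondary of T₂: V = 2612.1 × 718/143 = 13115 V.
Secondary of T₃: V = 13115 × 1329/1466 = 11889 V.
I_load = 11889/150000 = 0.079263 A, so P_out = 11889 × 0.079263 = 942.40 W.
All ideal ⇒ P_in = P_out, so I_supply = 942.40/415 = 2.27 A.

I_supply ≈ 2.27 A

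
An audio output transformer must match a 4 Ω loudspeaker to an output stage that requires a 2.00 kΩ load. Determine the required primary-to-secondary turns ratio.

Z_p/Z_s = (N_p/N_s)², so N_p/N_s = √(2000/4) = √500 = 22.4.

N_p/N_s ≈ 22.4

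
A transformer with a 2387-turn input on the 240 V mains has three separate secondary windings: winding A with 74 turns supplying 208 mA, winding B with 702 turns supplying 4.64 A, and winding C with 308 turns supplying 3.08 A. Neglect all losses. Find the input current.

V_A = 240 × 74/2387 = 7.4403 V; V_B = 240 × 702/2387 = 70.582 V; V_C = 240 × 308/2387 = 30.968 V.
P_out = V_A I_A + V_B I_B + V_C I_C = 7.4403×0.208 + 70.582×4.64 + 30.968×3.08 = 1.5476 + 327.50 + 95.381 = 424.43 W.
Ideal ⇒ P_in = P_out, so I_in = P_out/V_in = 424.43/240 = 1.77 A.

I_in ≈ 1.77 A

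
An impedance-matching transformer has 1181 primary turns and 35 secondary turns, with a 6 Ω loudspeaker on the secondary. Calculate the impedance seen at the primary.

Z_p = (N_p/N_s)² × Z_s = (1181/35)² × 6 = 6830 Ω.

Z_p ≈ 6830 Ω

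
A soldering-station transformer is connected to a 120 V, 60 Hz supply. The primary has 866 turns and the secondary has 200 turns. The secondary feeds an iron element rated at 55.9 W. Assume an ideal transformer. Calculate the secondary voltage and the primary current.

V_s ≈ 27.7 V, I_p ≈ 0.466 A

V_s = V_p × N_s/N_p = 120 × 200/866 = 27.714 V.
I_s = P/V_s = 55.9/27.714 = 2.0171 A.
I_p = I_s × N_s/N_p = 2.0171 × 200/866 = 0.466 A.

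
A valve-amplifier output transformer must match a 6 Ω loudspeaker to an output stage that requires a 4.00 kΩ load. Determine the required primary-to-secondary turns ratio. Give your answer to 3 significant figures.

N_p/N_s ≈ 25.8

Z_p/Z_s = (N_p/N_s)², so N_p/N_s = √(4000/6) = √667 = 25.8.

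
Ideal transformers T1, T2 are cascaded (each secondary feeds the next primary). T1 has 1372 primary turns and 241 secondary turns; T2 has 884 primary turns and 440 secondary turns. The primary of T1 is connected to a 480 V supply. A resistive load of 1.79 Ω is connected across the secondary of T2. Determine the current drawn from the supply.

Secondary of T1: V = 480.00 × 241/1372 = 84.315 V.
Secondary of T2: V = 84.315 × 440/884 = 41.967 V.
I_load = 41.967/1.79 = 23.445 A, so P_out = 41.967 × 23.445 = 983.91 W.
All ideal ⇒ P_in = P_out, so I_supply = 983.91/480 = 2.05 A.

I_supply ≈ 2.05 A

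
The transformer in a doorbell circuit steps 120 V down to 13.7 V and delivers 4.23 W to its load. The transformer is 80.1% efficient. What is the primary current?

P_in = P_out/η = 4.23/0.801 = 5.2809 W.
I_p = P_in/V_p = 5.2809/120 = 0.0440 A.

I_p ≈ 0.0440 A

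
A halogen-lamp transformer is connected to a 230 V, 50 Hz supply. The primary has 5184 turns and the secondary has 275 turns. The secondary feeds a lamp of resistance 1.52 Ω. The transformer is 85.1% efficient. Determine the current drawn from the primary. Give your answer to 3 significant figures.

V_s = 230 × 275/5184 = 12.201 V.
I_s = V_s/R = 12.201/1.52 = 8.0270 A.
P_out = V_s I_s = 12.201 × 8.0270 = 97.937 W.
P_in = P_out/η = 97.937/0.851 = 115.08 W.
I_p = P_in/V_p = 115.08/230 = 0.500 A.

I_p ≈ 0.500 A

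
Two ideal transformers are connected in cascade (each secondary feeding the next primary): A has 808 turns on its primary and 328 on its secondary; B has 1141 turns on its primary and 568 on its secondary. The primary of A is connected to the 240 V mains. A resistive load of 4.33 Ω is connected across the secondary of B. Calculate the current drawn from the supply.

I_supply ≈ 2.26 A

After A: V = 240.00 × 328/808 = 97.426 V.
After B: V = 97.426 × 568/1141 = 48.499 V.
I_load = 48.499/4.33 = 11.201 A, so P_out = 48.499 × 11.201 = 543.23 W.
All ideal ⇒ P_in = P_out, so I_supply = 543.23/240 = 2.26 A.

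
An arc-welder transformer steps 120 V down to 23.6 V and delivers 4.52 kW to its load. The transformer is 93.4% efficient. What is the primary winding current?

I_p ≈ 40.3 A

P_in = P_out/η = 4520/0.934 = 4839.4 W.
I_p = P_in/V_p = 4839.4/120 = 40.3 A.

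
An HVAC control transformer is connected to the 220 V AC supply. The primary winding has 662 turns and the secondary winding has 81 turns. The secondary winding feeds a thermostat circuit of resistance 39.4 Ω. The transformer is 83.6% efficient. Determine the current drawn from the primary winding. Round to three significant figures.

I_p ≈ 0.100 A

V_s = 220 × 81/662 = 26.918 V.
I_s = V_s/R = 26.918/39.4 = 0.68321 A.
P_out = V_s I_s = 26.918 × 0.68321 = 18.391 W.
P_in = P_out/η = 18.391/0.836 = 21.999 W.
I_p = P_in/V_p = 21.999/220 = 0.100 A.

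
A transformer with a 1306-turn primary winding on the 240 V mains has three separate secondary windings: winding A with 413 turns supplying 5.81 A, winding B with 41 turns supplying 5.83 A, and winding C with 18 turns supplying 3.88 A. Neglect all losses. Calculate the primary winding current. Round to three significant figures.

V_A = 240 × 413/1306 = 75.896 V; V_B = 240 × 41/1306 = 7.5345 V; V_C = 240 × 18/1306 = 3.3078 V.
P_out = V_A I_A + V_B I_B + V_C I_C = 75.896×5.81 + 7.5345×5.83 + 3.3078×3.88 = 440.95 + 43.926 + 12.834 = 497.72 W.
Ideal ⇒ P_in = P_out, so I_p = P_out/V_p = 497.72/240 = 2.07 A.

I_p ≈ 2.07 A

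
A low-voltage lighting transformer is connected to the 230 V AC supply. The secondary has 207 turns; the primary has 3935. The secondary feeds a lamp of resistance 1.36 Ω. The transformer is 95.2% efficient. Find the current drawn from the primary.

I_p ≈ 0.492 A

V_s = 230 × 207/3935 = 12.099 V.
I_s = V_s/R = 12.099/1.36 = 8.8964 A.
P_out = V_s I_s = 12.099 × 8.8964 = 107.64 W.
P_in = P_out/η = 107.64/0.952 = 113.07 W.
I_p = P_in/V_p = 113.07/230 = 0.492 A.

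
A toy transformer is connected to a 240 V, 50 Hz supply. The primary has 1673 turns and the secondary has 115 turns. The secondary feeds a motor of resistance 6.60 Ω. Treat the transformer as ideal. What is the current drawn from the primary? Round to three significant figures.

I_p ≈ 0.172 A

V_s = V_p × N_s/N_p = 240 × 115/1673 = 16.497 V.
I_s = V_s/R = 16.497/6.60 = 2.4996 A.
For an ideal transformer I_p N_p = I_s N_s, so I_p = 2.4996 × 115/1673 = 0.172 A.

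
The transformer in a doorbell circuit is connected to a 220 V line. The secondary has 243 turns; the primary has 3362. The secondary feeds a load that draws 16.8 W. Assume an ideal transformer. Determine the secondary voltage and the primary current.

V_s = V_p × N_s/N_p = 220 × 243/3362 = 15.901 V.
I_s = P/V_s = 16.8/15.901 = 1.0565 A.
I_p = I_s × N_s/N_p = 1.0565 × 243/3362 = 0.0764 A.

V_s ≈ 15.9 V, I_p ≈ 0.0764 A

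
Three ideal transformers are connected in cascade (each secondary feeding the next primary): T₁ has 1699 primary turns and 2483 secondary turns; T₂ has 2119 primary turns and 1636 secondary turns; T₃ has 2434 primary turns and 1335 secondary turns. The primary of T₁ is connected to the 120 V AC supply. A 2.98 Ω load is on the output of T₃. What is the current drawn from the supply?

I_supply ≈ 15.4 A

After T₁: V = 120.00 × 2483/1699 = 175.37 V.
After T₂: V = 175.37 × 1636/2119 = 135.40 V.
After T₃: V = 135.40 × 1335/2434 = 74.264 V.
I_load = 74.264/2.98 = 24.921 A, so P_out = 74.264 × 24.921 = 1850.7 W.
All ideal ⇒ P_in = P_out, so I_supply = 1850.7/120 = 15.4 A.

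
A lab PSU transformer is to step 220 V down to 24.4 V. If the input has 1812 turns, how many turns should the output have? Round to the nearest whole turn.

N_out = 201 turns

N_out/N_in = V_out/V_in, so N_out = 1812 × 24.4/220 = 201.0 ≈ 201 turns.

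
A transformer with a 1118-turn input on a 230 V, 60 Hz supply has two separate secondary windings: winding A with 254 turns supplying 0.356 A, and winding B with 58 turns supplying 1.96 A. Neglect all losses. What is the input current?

V_A = 230 × 254/1118 = 52.254 V; V_B = 230 × 58/1118 = 11.932 V.
P_out = V_A I_A + V_B I_B = 52.254×0.356 + 11.932×1.96 = 18.602 + 23.387 = 41.989 W.
Ideal ⇒ P_in = P_out, so I_in = P_out/V_in = 41.989/230 = 0.183 A.

I_in ≈ 0.183 A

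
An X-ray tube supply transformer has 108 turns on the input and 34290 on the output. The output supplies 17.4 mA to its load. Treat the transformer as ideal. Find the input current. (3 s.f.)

For an ideal transformer I_in/I_out = N_out/N_in, so I_in = 0.0174 × 34290/108 = 5.52 A.

I_in ≈ 5.52 A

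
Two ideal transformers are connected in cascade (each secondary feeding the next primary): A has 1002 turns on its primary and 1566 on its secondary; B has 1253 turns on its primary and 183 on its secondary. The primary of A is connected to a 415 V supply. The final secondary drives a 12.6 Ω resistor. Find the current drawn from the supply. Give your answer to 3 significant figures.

Secondary of A: V = 415.00 × 1566/1002 = 648.59 V.
Secondary of B: V = 648.59 × 183/1253 = 94.727 V.
I_load = 94.727/12.6 = 7.5180 A, so P_out = 94.727 × 7.5180 = 712.15 W.
All ideal ⇒ P_in = P_out, so I_supply = 712.15/415 = 1.72 A.

I_supply ≈ 1.72 A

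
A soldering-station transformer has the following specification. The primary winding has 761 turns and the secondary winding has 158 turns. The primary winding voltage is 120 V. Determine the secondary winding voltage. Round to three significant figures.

V_s ≈ 24.9 V

V_s/V_p = N_s/N_p, so V_s = 120 × 158/761 = 24.9 V.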